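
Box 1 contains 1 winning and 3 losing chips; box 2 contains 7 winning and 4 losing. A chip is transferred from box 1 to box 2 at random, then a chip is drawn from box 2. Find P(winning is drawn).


P(transfer winning) = 1/4; P(transfer losing) = 3/4
If winning transferred: Urn II has 8 winning of 12, so P(winning|winning moved) = 2/3
If losing transferred: Urn II has 7 winning of 12, so P(winning|losing moved) = 7/12
By total probability: P(winning) = 1/4*2/3 + 3/4*7/12 = 29/48

29/48


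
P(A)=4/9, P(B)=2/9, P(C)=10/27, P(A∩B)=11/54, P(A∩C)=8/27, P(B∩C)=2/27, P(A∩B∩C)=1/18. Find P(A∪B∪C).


P(A∪B∪C) = P(A)+P(B)+P(C) - P(AB)-P(AC)-P(BC) + P(ABC)
= 4/9+2/9+10/27 - 11/54-8/27-2/27 + 1/18
= 14/27

14/27


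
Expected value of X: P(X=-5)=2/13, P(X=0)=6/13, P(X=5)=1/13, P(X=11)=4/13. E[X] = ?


E[X] = sum(x * P(x))
= -5*2/13 + 0*6/13 + 5*1/13 + 11*4/13
= 3

3


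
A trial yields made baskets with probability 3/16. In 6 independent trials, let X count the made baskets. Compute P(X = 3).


P(X=3) = C(6,3) * p^3 * (1-p)^3
= 20 * 27/4096 * 2197/4096
= 296595/4194304

296595/4194304


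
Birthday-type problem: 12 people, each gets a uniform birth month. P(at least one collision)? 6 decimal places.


P(all different) = prod((12-i)/12 for i=0..11) = 0.000054
P(at least one match) = 1 - 0.000054 = 0.999946

0.999946


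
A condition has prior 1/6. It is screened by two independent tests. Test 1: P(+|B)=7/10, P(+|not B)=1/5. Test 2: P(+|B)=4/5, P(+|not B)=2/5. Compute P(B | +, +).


After test 1: P(+) = 7/10*1/6 + 1/5*5/6 = 17/60
P(B|+) = (7/60)/(17/60) = 7/17
After test 2 (use post1 as new prior): P(+) = 4/5*7/17 + 2/5*10/17 = 48/85
P(B|+,+) = (28/85)/(48/85) = 7/12

7/12


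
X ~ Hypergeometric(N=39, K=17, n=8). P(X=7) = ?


P(X=7) = C(17,7)*C(22,1) / C(39,8)
= 19448*22 / 61523748
= 427856/61523748 = 44/6327

44/6327


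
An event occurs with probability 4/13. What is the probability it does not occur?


P(A') = 1 - P(A) = 1 - 4/13 = 9/13

9/13


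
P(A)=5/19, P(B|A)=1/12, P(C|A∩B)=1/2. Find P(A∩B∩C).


P(A∩B∩C) = P(A) * P(B|A) * P(C|A∩B)
= 5/19 * 1/12 * 1/2
= 5/228 * 1/2 = 5/456

5/456


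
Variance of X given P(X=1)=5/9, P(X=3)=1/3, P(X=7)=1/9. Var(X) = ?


E[X] = 7/3, E[X^2] = 9
Var(X) = E[X^2] - (E[X])^2 = 9 - (7/3)^2 = 32/9

32/9


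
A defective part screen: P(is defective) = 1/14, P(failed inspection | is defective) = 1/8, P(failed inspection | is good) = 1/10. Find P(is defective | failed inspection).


P(A) = P(A|B)P(B) + P(A|B')P(B') = 1/8*1/14 + 1/10*13/14 = 57/560
P(B|A) = P(A|B)P(B)/P(A) = (1/112)/(57/560) = 5/57

5/57


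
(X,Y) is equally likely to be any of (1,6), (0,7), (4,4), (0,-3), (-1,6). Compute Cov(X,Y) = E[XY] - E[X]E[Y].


E[X]=4/5, E[Y]=4, E[XY]=16/5
Cov(X,Y) = E[XY] - E[X]E[Y] = 16/5 - 4/5*4 = 0

0


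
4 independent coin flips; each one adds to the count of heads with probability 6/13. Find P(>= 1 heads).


P(at least one) = 1 - P(none)
P(none) = (1 - 6/13)^4 = (7/13)^4 = 2401/28561
P(at least one) = 1 - 2401/28561 = 26160/28561

26160/28561


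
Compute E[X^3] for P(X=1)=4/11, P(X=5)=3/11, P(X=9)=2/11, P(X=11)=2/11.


E[X^3] = sum(g(x)*P(x))
= 1*4/11 + 125*3/11 + 729*2/11 + 1331*2/11
= 409

409


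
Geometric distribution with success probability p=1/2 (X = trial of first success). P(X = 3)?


P(X=3) = (1-p)^2 * p = (1/2)^2 * 1/2
= 1/4 * 1/2 = 1/8

1/8


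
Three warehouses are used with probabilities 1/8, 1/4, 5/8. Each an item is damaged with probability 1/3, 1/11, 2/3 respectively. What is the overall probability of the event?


P(A) = P(A|B1)P(B1) + P(A|B2)P(B2) + P(A|B3)P(B3)
= 1/3*1/8 + 1/11*1/4 + 2/3*5/8
= 1/24 + 1/44 + 5/12 = 127/264

127/264


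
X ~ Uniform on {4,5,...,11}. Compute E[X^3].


E[X^3] = (1/8) * sum(x^3 for x=4..11)
= 4320/8 = 540

540


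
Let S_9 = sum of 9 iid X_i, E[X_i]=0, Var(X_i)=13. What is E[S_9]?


E[S_n] = n*E[X_1] = 9*0 = 0

0


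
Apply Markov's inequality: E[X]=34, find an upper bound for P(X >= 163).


Markov: P(X >= a) <= E[X]/a
P(X >= 163) <= 34/163

34/163


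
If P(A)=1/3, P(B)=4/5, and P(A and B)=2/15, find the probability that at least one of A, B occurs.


P(A∪B) = P(A) + P(B) - P(A∩B)
= 1/3 + 4/5 - 2/15 = 1

1


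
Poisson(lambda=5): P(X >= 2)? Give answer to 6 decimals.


P(X>=2) = 1 - P(X<=1) = 1 - (e^(-5)*5^0/0! + e^(-5)*5^1/1!)
≈ 1 - (0.0067379470 + 0.0336897350)
= 1 - 0.0404276820 = 0.9595723180
≈ 0.959572

0.959572


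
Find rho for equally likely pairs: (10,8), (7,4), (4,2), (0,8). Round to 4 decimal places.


Cov(X,Y) = 0.1250, Var(X) = 13.6875, Var(Y) = 6.7500
rho = Cov/(sqrt(VarX)*sqrt(VarY)) = 0.0130

0.0130


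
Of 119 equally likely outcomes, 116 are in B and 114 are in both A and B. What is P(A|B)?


P(A|B) = P(A∩B)/P(B) = (114/119)/(116/119) = 114/116 = 57/58

57/58


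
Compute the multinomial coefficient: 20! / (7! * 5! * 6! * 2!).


20! = 2432902008176640000
Denominator: 7!=5040 * 5!=120 * 6!=720 * 2!=2
Coefficient = 2432902008176640000 / 870912000 = 2793510720

2793510720


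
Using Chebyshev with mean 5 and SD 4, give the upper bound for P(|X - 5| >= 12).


k = 12/4 = 3
Chebyshev: P(|X-mu| >= k*sigma) <= 1/k^2 = 1/3^2 = 1/9

1/9


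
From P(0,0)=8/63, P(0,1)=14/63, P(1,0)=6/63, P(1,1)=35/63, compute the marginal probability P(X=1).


P(X=1) = P(1,0)+P(1,1) = 6/63 + 35/63 = 41/63

41/63


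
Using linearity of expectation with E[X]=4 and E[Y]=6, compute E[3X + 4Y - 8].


E[3X + 4Y - 8] = 3*E[X] + 4*E[Y] - 8
= (3)*(4) + (4)*(6) + (-8)
= 12 + 24 - 8 = 28

28


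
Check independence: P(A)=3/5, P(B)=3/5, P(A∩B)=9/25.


P(A)*P(B) = 3/5*3/5 = 9/25
P(A∩B) = 9/25, which equals P(A)P(B), so independent

Yes, A and B are independent


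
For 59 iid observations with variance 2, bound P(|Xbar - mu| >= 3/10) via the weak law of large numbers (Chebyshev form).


Var(Xbar) = Var(X)/n = 2/59
Chebyshev: P(|Xbar-mu| >= 3/10) <= Var(Xbar)/(3/10)^2 = (2/59)/(9/100) = 200/531

200/531


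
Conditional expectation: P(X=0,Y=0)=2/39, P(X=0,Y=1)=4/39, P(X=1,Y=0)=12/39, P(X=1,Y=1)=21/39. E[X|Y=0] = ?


P(Y=0) = 14/39
E[X|Y=0] = (0*2 + 1*12)/14 = 12/14 = 6/7

6/7


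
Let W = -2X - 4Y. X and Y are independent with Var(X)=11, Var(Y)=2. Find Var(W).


Independence => Cov(X,Y)=0
Var(-2X - 4Y) = (-2)^2*Var(X) + (-4)^2*Var(Y)
= 4*11 + 16*2 = 76

76


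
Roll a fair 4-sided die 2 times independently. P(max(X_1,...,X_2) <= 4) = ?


P(max <= 4) = P(all X_i <= 4) = (P(X_1 <= 4))^2
= (4/4)^2 = 1^2 = 1

1


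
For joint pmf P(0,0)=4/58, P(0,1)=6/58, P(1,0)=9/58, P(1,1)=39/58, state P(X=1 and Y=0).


Read from table: P(X=1, Y=0) = 9/58

9/58


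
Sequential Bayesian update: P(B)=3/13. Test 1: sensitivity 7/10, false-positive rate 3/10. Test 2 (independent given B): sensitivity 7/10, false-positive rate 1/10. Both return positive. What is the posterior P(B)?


After test 1: P(+) = 7/10*3/13 + 3/10*10/13 = 51/130
P(B|+) = (21/130)/(51/130) = 7/17
After test 2 (use post1 as new prior): P(+) = 7/10*7/17 + 1/10*10/17 = 59/170
P(B|+,+) = (49/170)/(59/170) = 49/59

49/59


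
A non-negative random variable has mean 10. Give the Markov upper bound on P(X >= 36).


Markov: P(X >= a) <= E[X]/a
P(X >= 36) <= 10/36 = 5/18

5/18


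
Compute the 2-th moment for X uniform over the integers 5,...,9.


E[X^2] = (1/5) * sum(x^2 for x=5..9)
= 255/5 = 51

51


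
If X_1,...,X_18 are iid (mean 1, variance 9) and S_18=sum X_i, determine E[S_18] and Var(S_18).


E[S_n] = n*mu = 18*1 = 18
Var(S_n) = n*sigma^2 = 18*9 = 162

E[S_18]=18, Var(S_18)=162


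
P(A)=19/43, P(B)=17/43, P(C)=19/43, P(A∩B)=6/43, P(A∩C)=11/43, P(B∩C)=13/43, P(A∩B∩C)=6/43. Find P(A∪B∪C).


P(A∪B∪C) = P(A)+P(B)+P(C) - P(AB)-P(AC)-P(BC) + P(ABC)
= 19/43+17/43+19/43 - 6/43-11/43-13/43 + 6/43
= 31/43

31/43


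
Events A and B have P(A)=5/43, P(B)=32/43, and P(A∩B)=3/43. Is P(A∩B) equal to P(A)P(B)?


P(A)*P(B) = 5/43*32/43 = 160/1849
P(A∩B) = 3/43 != 160/1849, so not independent

No, A and B are not independent


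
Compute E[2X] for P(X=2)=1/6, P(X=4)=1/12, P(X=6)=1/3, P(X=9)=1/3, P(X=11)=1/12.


E[2X] = sum(g(x)*P(x))
= 4*1/6 + 8*1/12 + 12*1/3 + 18*1/3 + 22*1/12
= 79/6

79/6


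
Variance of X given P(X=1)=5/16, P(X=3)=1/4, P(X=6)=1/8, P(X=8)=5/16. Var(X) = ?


E[X] = 69/16, E[X^2] = 433/16
Var(X) = E[X^2] - (E[X])^2 = 433/16 - (69/16)^2 = 2167/256

2167/256


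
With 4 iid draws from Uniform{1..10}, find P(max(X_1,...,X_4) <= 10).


P(max <= 10) = P(all X_i <= 10) = (P(X_1 <= 10))^4
= (10/10)^4 = 1^4 = 1

1


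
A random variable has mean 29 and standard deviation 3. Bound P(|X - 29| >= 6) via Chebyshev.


k = 6/3 = 2
Chebyshev: P(|X-mu| >= k*sigma) <= 1/k^2 = 1/2^2 = 1/4

1/4


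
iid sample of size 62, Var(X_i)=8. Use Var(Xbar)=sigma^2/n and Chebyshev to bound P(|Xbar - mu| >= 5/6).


Var(Xbar) = Var(X)/n = 8/62
Chebyshev: P(|Xbar-mu| >= 5/6) <= Var(Xbar)/(5/6)^2 = (4/31)/(25/36) = 144/775

144/775


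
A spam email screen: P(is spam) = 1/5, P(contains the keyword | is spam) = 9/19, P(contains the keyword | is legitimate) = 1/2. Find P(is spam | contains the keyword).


P(A) = P(A|B)P(B) + P(A|B')P(B') = 9/19*1/5 + 1/2*4/5 = 47/95
P(B|A) = P(A|B)P(B)/P(A) = (9/95)/(47/95) = 9/47

9/47


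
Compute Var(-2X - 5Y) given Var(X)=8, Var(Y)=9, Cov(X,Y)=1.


Var(-2X - 5Y) = (-2)^2*Var(X) + (-5)^2*Var(Y) + 2*(-2)*(-5)*Cov(X,Y)
= 4*8 + 25*9 + 20*1
= 32 + 225 + 20 = 277

277


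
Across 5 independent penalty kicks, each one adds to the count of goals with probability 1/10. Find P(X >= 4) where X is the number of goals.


P(X>=4) = P(X=4) + P(X=5)
= 9/20000 + 1/100000
= 23/50000

23/50000


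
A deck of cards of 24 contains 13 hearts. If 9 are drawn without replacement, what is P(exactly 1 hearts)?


P(X=1) = C(13,1)*C(11,8) / C(24,9)
= 13*165 / 1307504
= 2145/1307504 = 195/118864

195/118864


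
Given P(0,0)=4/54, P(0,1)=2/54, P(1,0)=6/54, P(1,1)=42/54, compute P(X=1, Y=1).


Read from table: P(X=1, Y=1) = 42/54 = 7/9

7/9


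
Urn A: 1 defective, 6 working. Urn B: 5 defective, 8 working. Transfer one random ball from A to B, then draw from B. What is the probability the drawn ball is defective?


P(transfer defective) = 1/7; P(transfer working) = 6/7
If defective transferred: Urn II has 6 defective of 14, so P(defective|defective moved) = 3/7
If working transferred: Urn II has 5 defective of 14, so P(defective|working moved) = 5/14
By total probability: P(defective) = 1/7*3/7 + 6/7*5/14 = 18/49

18/49


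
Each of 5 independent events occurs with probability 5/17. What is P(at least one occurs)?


P(at least one) = 1 - P(none)
P(none) = (1 - 5/17)^5 = (12/17)^5 = 248832/1419857
P(at least one) = 1 - 248832/1419857 = 1171025/1419857

1171025/1419857


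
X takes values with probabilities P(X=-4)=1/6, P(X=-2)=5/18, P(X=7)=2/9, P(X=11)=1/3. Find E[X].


E[X] = sum(x * P(x))
= -4*1/6 - 2*5/18 + 7*2/9 + 11*1/3
= 4

4


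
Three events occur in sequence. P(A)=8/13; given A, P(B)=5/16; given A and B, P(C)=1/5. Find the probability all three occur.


P(A∩B∩C) = P(A) * P(B|A) * P(C|A∩B)
= 8/13 * 5/16 * 1/5
= 5/26 * 1/5 = 1/26

1/26


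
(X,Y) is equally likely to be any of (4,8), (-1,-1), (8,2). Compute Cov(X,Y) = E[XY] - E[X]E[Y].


E[X]=11/3, E[Y]=3, E[XY]=49/3
Cov(X,Y) = E[XY] - E[X]E[Y] = 49/3 - 11/3*3 = 16/3

16/3


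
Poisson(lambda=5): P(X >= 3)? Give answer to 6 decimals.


P(X>=3) = 1 - P(X<=2) = 1 - (e^(-5)*5^0/0! + e^(-5)*5^1/1! + e^(-5)*5^2/2!)
≈ 1 - (0.0067379470 + 0.0336897350 + 0.0842243375)
= 1 - 0.1246520195 = 0.8753479805
≈ 0.875348

0.875348


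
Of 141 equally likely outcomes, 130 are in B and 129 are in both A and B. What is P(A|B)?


P(A|B) = P(A∩B)/P(B) = (129/141)/(130/141) = 129/130

129/130


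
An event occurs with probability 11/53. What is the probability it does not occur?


P(A') = 1 - P(A) = 1 - 11/53 = 42/53

42/53


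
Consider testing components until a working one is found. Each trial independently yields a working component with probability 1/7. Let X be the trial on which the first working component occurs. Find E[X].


For geometric (trials until first success), E[X] = 1/p = 1/(1/7) = 7

7


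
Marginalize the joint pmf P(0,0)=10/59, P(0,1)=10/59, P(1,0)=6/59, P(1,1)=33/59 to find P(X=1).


P(X=1) = P(1,0)+P(1,1) = 6/59 + 33/59 = 39/59

39/59


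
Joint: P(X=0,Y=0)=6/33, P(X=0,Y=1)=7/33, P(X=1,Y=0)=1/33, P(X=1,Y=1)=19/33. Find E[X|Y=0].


P(Y=0) = 7/33
E[X|Y=0] = (0*6 + 1*1)/7 = 1/7

1/7


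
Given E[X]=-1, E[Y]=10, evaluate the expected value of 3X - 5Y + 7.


E[3X - 5Y + 7] = 3*E[X] - 5*E[Y] + 7
= (3)*(-1) + (-5)*(10) + (7)
= -3 - 50 + 7 = -46

-46


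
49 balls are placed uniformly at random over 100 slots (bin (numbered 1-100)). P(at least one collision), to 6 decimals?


P(all different) = prod((100-i)/100 for i=0..48) = 0.000001
P(at least one match) = 1 - 0.000001 = 0.999999

0.999999


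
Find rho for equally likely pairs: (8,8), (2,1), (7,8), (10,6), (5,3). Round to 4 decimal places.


Cov(X,Y) = 6.1200, Var(X) = 7.4400, Var(Y) = 7.7600
rho = Cov/(sqrt(VarX)*sqrt(VarY)) = 0.8054

0.8054


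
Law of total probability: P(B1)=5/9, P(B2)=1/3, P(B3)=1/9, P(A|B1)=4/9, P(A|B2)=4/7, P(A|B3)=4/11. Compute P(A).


P(A) = P(A|B1)P(B1) + P(A|B2)P(B2) + P(A|B3)P(B3)
= 4/9*5/9 + 4/7*1/3 + 4/11*1/9
= 20/81 + 4/21 + 4/99 = 2980/6237

2980/6237


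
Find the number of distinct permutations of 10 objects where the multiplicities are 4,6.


10! = 3628800
Denominator: 4!=24 * 6!=720
Coefficient = 3628800 / 17280 = 210

210


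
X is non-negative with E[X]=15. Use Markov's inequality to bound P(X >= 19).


Markov: P(X >= a) <= E[X]/a
P(X >= 19) <= 15/19

15/19


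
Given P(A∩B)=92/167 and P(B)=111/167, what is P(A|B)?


P(A|B) = P(A∩B)/P(B) = (92/167)/(111/167) = 92/111

92/111


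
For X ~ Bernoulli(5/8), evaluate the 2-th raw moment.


For Bernoulli: X in {0,1}
E[X^2] = 0^2*(1-5/8) + 1^2*5/8 = 5/8

5/8


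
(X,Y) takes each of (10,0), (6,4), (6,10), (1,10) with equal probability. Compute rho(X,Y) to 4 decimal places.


Cov(X,Y) = -11.0000, Var(X) = 10.1875, Var(Y) = 18.0000
rho = Cov/(sqrt(VarX)*sqrt(VarY)) = -0.8123

-0.8123


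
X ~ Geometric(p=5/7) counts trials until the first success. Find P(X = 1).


P(X=1) = (1-p)^0 * p = (2/7)^0 * 5/7
= 1 * 5/7 = 5/7

5/7


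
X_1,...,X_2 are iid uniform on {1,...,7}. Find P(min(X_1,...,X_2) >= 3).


P(min >= 3) = P(all X_i >= 3) = (P(X_1 >= 3))^2
= (5/7)^2 = 25/49

25/49


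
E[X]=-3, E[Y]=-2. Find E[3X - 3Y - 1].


E[3X - 3Y - 1] = 3*E[X] - 3*E[Y] - 1
= (3)*(-3) + (-3)*(-2) + (-1)
= -9 + 6 - 1 = -4

-4


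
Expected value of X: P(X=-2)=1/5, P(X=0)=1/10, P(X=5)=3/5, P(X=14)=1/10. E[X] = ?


E[X] = sum(x * P(x))
= -2*1/5 + 0*1/10 + 5*3/5 + 14*1/10
= 4

4


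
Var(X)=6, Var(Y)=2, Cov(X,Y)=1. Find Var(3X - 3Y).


Var(3X - 3Y) = 3^2*Var(X) + (-3)^2*Var(Y) + 2*3*(-3)*Cov(X,Y)
= 9*6 + 9*2 - 18*1
= 54 + 18 - 18 = 54

54


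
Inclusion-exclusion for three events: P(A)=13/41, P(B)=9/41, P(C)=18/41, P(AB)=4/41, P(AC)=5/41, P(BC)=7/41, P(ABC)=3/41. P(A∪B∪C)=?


P(A∪B∪C) = P(A)+P(B)+P(C) - P(AB)-P(AC)-P(BC) + P(ABC)
= 13/41+9/41+18/41 - 4/41-5/41-7/41 + 3/41
= 27/41

27/41


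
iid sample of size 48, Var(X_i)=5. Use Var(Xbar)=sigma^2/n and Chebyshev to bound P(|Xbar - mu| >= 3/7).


Var(Xbar) = Var(X)/n = 5/48
Chebyshev: P(|Xbar-mu| >= 3/7) <= Var(Xbar)/(3/7)^2 = (5/48)/(9/49) = 245/432

245/432


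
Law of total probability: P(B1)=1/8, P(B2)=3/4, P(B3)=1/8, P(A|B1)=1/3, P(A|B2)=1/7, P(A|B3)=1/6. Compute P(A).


P(A) = P(A|B1)P(B1) + P(A|B2)P(B2) + P(A|B3)P(B3)
= 1/3*1/8 + 1/7*3/4 + 1/6*1/8
= 1/24 + 3/28 + 1/48 = 19/112

19/112


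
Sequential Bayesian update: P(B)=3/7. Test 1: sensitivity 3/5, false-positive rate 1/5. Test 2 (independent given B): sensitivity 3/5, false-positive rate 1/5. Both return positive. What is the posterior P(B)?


After test 1: P(+) = 3/5*3/7 + 1/5*4/7 = 13/35
P(B|+) = (9/35)/(13/35) = 9/13
After test 2 (use post1 as new prior): P(+) = 3/5*9/13 + 1/5*4/13 = 31/65
P(B|+,+) = (27/65)/(31/65) = 27/31

27/31


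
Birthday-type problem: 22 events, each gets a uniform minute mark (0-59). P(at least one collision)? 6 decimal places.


P(all different) = prod((60-i)/60 for i=0..21) = 0.012087
P(at least one match) = 1 - 0.012087 = 0.987913

0.987913


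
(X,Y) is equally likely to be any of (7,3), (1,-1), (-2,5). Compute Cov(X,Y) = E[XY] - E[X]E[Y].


E[X]=2, E[Y]=7/3, E[XY]=10/3
Cov(X,Y) = E[XY] - E[X]E[Y] = 10/3 - 2*7/3 = -4/3

-4/3


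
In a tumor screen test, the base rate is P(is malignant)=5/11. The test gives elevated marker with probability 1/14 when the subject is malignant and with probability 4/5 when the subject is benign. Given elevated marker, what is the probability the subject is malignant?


P(A) = P(A|B)P(B) + P(A|B')P(B') = 1/14*5/11 + 4/5*6/11 = 361/770
P(B|A) = P(A|B)P(B)/P(A) = (5/154)/(361/770) = 25/361

25/361


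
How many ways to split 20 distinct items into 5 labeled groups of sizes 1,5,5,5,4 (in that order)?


20! = 2432902008176640000
Denominator: 1!=1 * 5!=120 * 5!=120 * 5!=120 * 4!=24
Coefficient = 2432902008176640000 / 41472000 = 58663725120

58663725120


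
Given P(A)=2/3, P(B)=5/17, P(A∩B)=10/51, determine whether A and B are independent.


P(A)*P(B) = 2/3*5/17 = 10/51
P(A∩B) = 10/51, which equals P(A)P(B), so independent

Yes, A and B are independent


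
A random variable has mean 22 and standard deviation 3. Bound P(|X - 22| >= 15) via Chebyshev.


k = 15/3 = 5
Chebyshev: P(|X-mu| >= k*sigma) <= 1/k^2 = 1/5^2 = 1/25

1/25


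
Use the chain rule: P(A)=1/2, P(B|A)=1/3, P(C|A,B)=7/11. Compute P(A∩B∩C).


P(A∩B∩C) = P(A) * P(B|A) * P(C|A∩B)
= 1/2 * 1/3 * 7/11
= 1/6 * 7/11 = 7/66

7/66


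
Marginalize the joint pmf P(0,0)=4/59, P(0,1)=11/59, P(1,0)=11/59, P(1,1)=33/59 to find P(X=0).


P(X=0) = P(0,0)+P(0,1) = 4/59 + 11/59 = 15/59

15/59


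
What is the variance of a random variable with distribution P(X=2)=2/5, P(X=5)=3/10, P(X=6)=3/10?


E[X] = 41/10, E[X^2] = 199/10
Var(X) = E[X^2] - (E[X])^2 = 199/10 - (41/10)^2 = 309/100

309/100


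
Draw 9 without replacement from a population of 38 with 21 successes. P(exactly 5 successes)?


P(X=5) = C(21,5)*C(17,4) / C(38,9)
= 20349*2380 / 163011640
= 48430620/163011640 = 7497/25234

7497/25234


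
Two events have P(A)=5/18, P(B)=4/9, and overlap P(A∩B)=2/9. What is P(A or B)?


P(A∪B) = P(A) + P(B) - P(A∩B)
= 5/18 + 4/9 - 2/9 = 1/2

1/2


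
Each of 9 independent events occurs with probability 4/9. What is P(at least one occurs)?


P(at least one) = 1 - P(none)
P(none) = (1 - 4/9)^9 = (5/9)^9 = 1953125/387420489
P(at least one) = 1 - 1953125/387420489 = 385467364/387420489

385467364/387420489


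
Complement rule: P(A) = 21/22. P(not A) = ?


P(A') = 1 - P(A) = 1 - 21/22 = 1/22

1/22


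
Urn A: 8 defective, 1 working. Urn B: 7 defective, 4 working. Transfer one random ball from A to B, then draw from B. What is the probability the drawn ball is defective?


P(transfer defective) = 8/9; P(transfer working) = 1/9
If defective transferred: Urn II has 8 defective of 12, so P(defective|defective moved) = 2/3
If working transferred: Urn II has 7 defective of 12, so P(defective|working moved) = 7/12
By total probability: P(defective) = 8/9*2/3 + 1/9*7/12 = 71/108

71/108


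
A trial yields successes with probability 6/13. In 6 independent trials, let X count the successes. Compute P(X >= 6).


P(X>=6) = P(X=6)
= 46656/4826809
= 46656/4826809

46656/4826809


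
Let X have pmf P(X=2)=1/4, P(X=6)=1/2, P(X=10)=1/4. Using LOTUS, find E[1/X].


E[1/X] = sum(g(x)*P(x))
= 1/2*1/4 + 1/6*1/2 + 1/10*1/4
= 7/30

7/30


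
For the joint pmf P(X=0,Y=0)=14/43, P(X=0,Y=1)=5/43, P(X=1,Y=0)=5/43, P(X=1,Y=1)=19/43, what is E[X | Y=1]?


P(Y=1) = 24/43
E[X|Y=1] = (0*5 + 1*19)/24 = 19/24

19/24


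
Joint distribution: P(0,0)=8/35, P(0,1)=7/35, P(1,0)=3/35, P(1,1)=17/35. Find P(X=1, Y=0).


Read from table: P(X=1, Y=0) = 3/35

3/35


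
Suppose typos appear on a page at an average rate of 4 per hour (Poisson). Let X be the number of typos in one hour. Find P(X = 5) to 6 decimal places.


P(X=5) = e^(-4) * 4^5 / 5!
≈ 0.01831563889 * 1024 / 120
≈ 0.156293

0.156293


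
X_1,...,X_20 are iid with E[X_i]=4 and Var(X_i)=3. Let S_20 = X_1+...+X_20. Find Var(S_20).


By independence, Var(S_n) = n*Var(X_1) = 20*3 = 60

60


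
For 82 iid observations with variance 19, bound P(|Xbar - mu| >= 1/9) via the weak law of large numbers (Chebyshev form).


Var(Xbar) = Var(X)/n = 19/82
Chebyshev: P(|Xbar-mu| >= 1/9) <= Var(Xbar)/(1/9)^2 = (19/82)/(1/81) = 1539/82
Bound exceeds 1, so trivial bound: 1

1


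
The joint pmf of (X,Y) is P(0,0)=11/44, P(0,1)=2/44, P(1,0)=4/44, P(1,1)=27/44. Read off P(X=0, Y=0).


Read from table: P(X=0, Y=0) = 11/44 = 1/4

1/4


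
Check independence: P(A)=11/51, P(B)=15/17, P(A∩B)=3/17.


P(A)*P(B) = 11/51*15/17 = 55/289
P(A∩B) = 3/17 != 55/289, so not independent

No, A and B are not independent


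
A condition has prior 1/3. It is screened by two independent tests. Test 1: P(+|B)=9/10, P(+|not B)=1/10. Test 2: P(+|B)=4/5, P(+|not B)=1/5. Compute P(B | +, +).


After test 1: P(+) = 9/10*1/3 + 1/10*2/3 = 11/30
P(B|+) = (3/10)/(11/30) = 9/11
After test 2 (use post1 as new prior): P(+) = 4/5*9/11 + 1/5*2/11 = 38/55
P(B|+,+) = (36/55)/(38/55) = 18/19

18/19


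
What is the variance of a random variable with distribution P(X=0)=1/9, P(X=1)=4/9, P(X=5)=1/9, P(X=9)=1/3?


E[X] = 4, E[X^2] = 272/9
Var(X) = E[X^2] - (E[X])^2 = 272/9 - (4)^2 = 128/9

128/9


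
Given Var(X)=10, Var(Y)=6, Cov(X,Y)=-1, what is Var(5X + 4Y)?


Var(5X + 4Y) = 5^2*Var(X) + 4^2*Var(Y) + 2*5*4*Cov(X,Y)
= 25*10 + 16*6 + 40*(-1)
= 250 + 96 - 40 = 306

306


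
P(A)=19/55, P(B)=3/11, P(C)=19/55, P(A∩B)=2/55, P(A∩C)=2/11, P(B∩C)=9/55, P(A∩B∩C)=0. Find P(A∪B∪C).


P(A∪B∪C) = P(A)+P(B)+P(C) - P(AB)-P(AC)-P(BC) + P(ABC)
= 19/55+3/11+19/55 - 2/55-2/11-9/55 + 0
= 32/55

32/55


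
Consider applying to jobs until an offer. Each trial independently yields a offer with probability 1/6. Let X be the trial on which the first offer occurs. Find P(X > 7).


P(X > 7) = P(first 7 trials all fail) = (1-p)^7 = (5/6)^7 = 78125/279936

78125/279936


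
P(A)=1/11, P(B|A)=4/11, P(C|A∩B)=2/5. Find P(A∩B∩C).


P(A∩B∩C) = P(A) * P(B|A) * P(C|A∩B)
= 1/11 * 4/11 * 2/5
= 4/121 * 2/5 = 8/605

8/605


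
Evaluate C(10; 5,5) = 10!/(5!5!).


10! = 3628800
Denominator: 5!=120 * 5!=120
Coefficient = 3628800 / 14400 = 252

252


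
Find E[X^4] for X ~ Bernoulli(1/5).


For Bernoulli: X in {0,1}
E[X^4] = 0^4*(1-1/5) + 1^4*1/5 = 1/5

1/5


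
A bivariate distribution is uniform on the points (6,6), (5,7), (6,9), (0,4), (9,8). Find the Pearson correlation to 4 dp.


Cov(X,Y) = 4.0400, Var(X) = 8.5600, Var(Y) = 2.9600
rho = Cov/(sqrt(VarX)*sqrt(VarY)) = 0.8026

0.8026


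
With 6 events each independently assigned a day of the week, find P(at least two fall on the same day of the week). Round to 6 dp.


P(all different) = prod((7-i)/7 for i=0..5) = 0.042839
P(at least one match) = 1 - 0.042839 = 0.957161

0.957161


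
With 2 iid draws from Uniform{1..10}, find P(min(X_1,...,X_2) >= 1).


P(min >= 1) = P(all X_i >= 1) = (P(X_1 >= 1))^2
= (10/10)^2 = 1^2 = 1

1


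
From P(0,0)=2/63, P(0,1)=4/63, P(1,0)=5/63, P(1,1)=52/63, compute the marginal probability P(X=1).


P(X=1) = P(1,0)+P(1,1) = 5/63 + 52/63 = 57/63 = 19/21

19/21


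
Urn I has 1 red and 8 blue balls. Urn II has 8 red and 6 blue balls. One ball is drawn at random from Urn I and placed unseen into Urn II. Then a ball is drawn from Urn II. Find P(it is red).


P(transfer red) = 1/9; P(transfer blue) = 8/9
If red transferred: Urn II has 9 red of 15, so P(red|red moved) = 3/5
If blue transferred: Urn II has 8 red of 15, so P(red|blue moved) = 8/15
By total probability: P(red) = 1/9*3/5 + 8/9*8/15 = 73/135

73/135


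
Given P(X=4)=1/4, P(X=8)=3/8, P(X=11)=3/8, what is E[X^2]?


E[X^2] = sum(g(x)*P(x))
= 16*1/4 + 64*3/8 + 121*3/8
= 587/8

587/8


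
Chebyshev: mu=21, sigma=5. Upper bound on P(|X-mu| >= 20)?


k = 20/5 = 4
Chebyshev: P(|X-mu| >= k*sigma) <= 1/k^2 = 1/4^2 = 1/16

1/16


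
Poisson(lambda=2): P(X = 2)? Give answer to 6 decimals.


P(X=2) = e^(-2) * 2^2 / 2!
≈ 0.1353352832 * 4 / 2
≈ 0.270671

0.270671


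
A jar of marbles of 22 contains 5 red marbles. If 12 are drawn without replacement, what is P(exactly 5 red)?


P(X=5) = C(5,5)*C(17,7) / C(22,12)
= 1*19448 / 646646
= 19448/646646 = 4/133

4/133


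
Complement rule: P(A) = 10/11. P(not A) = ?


P(A') = 1 - P(A) = 1 - 10/11 = 1/11

1/11


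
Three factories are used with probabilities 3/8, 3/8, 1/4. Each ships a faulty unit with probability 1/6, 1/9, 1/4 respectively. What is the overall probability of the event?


P(A) = P(A|B1)P(B1) + P(A|B2)P(B2) + P(A|B3)P(B3)
= 1/6*3/8 + 1/9*3/8 + 1/4*1/4
= 1/16 + 1/24 + 1/16 = 1/6

1/6


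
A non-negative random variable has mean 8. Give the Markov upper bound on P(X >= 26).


Markov: P(X >= a) <= E[X]/a
P(X >= 26) <= 8/26 = 4/13

4/13


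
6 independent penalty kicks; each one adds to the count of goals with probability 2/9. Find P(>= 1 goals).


P(at least one) = 1 - P(none)
P(none) = (1 - 2/9)^6 = (7/9)^6 = 117649/531441
P(at least one) = 1 - 117649/531441 = 413792/531441

413792/531441


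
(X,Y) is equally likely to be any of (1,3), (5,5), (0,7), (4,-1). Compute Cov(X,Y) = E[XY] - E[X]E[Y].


E[X]=5/2, E[Y]=7/2, E[XY]=6
Cov(X,Y) = E[XY] - E[X]E[Y] = 6 - 5/2*7/2 = -11/4

-11/4


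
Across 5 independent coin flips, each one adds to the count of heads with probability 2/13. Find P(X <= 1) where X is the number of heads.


P(X<=1) = P(X=0) + P(X=1)
= 161051/371293 + 146410/371293
= 307461/371293

307461/371293


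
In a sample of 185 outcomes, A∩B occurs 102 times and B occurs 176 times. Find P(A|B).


P(A|B) = P(A∩B)/P(B) = (102/185)/(176/185) = 102/176 = 51/88

51/88


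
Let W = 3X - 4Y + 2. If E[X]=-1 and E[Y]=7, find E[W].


E[3X - 4Y + 2] = 3*E[X] - 4*E[Y] + 2
= (3)*(-1) + (-4)*(7) + (2)
= -3 - 28 + 2 = -29

-29


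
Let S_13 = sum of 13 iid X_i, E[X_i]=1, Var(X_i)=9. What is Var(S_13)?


By independence, Var(S_n) = n*Var(X_1) = 13*9 = 117

117


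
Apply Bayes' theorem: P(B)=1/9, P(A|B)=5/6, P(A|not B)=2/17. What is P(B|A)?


P(A) = P(A|B)P(B) + P(A|B')P(B') = 5/6*1/9 + 2/17*8/9 = 181/918
P(B|A) = P(A|B)P(B)/P(A) = (5/54)/(181/918) = 85/181

85/181


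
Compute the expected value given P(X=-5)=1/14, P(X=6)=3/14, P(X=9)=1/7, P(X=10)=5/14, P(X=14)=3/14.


E[X] = sum(x * P(x))
= -5*1/14 + 6*3/14 + 9*1/7 + 10*5/14 + 14*3/14
= 123/14

123/14


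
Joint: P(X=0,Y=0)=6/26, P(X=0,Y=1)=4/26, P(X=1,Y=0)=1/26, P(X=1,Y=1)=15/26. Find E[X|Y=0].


P(Y=0) = 7/26
E[X|Y=0] = (0*6 + 1*1)/7 = 1/7

1/7


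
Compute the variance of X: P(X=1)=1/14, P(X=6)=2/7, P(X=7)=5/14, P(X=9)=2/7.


E[X] = 48/7, E[X^2] = 51
Var(X) = E[X^2] - (E[X])^2 = 51 - (48/7)^2 = 195/49

195/49


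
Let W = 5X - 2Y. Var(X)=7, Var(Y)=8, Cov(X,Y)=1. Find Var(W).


Var(5X - 2Y) = 5^2*Var(X) + (-2)^2*Var(Y) + 2*5*(-2)*Cov(X,Y)
= 25*7 + 4*8 - 20*1
= 175 + 32 - 20 = 187

187


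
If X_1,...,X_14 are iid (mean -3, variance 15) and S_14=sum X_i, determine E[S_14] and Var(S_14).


E[S_n] = n*mu = 14*-3 = -42
Var(S_n) = n*sigma^2 = 14*15 = 210

E[S_14]=-42, Var(S_14)=210


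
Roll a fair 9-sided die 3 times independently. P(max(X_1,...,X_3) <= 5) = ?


P(max <= 5) = P(all X_i <= 5) = (P(X_1 <= 5))^3
= (5/9)^3 = 125/729

125/729


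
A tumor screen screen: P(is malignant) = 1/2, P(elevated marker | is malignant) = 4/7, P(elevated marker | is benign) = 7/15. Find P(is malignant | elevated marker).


P(A) = P(A|B)P(B) + P(A|B')P(B') = 4/7*1/2 + 7/15*1/2 = 109/210
P(B|A) = P(A|B)P(B)/P(A) = (2/7)/(109/210) = 60/109

60/109


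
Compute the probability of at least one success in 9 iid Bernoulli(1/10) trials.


P(at least one) = 1 - P(none)
P(none) = (1 - 1/10)^9 = (9/10)^9 = 387420489/1000000000
P(at least one) = 1 - 387420489/1000000000 = 612579511/1000000000

612579511/1000000000


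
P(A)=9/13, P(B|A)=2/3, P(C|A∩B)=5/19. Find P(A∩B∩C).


P(A∩B∩C) = P(A) * P(B|A) * P(C|A∩B)
= 9/13 * 2/3 * 5/19
= 6/13 * 5/19 = 30/247

30/247


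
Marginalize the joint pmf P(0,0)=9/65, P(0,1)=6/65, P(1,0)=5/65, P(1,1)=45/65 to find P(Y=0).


P(Y=0) = P(0,0)+P(1,0) = 9/65 + 5/65 = 14/65

14/65


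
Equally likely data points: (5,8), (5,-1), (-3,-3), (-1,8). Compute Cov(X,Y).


E[X]=3/2, E[Y]=3, E[XY]=9
Cov(X,Y) = E[XY] - E[X]E[Y] = 9 - 3/2*3 = 9/2

9/2


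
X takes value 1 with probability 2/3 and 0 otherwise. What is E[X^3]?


For Bernoulli: X in {0,1}
E[X^3] = 0^3*(1-2/3) + 1^3*2/3 = 2/3

2/3


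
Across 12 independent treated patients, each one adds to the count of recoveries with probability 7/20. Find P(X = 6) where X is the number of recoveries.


P(X=6) = C(12,6) * p^6 * (1-p)^6
= 924 * 117649/64000000 * 4826809/64000000
= 131177797221471/1024000000000000

131177797221471/1024000000000000


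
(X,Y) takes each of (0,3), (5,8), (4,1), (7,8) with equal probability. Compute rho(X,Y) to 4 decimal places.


Cov(X,Y) = 5.0000, Var(X) = 6.5000, Var(Y) = 9.5000
rho = Cov/(sqrt(VarX)*sqrt(VarY)) = 0.6363

0.6363


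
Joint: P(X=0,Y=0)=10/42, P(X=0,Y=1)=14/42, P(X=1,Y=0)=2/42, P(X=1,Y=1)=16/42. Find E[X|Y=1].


P(Y=1) = 30/42
E[X|Y=1] = (0*14 + 1*16)/30 = 16/30 = 8/15

8/15


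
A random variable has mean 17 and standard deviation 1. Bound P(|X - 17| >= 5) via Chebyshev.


k = 5/1 = 5
Chebyshev: P(|X-mu| >= k*sigma) <= 1/k^2 = 1/5^2 = 1/25

1/25


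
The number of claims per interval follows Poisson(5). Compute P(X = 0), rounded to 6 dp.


P(X=0) = e^(-5) * 5^0 / 0!
≈ 0.006737946999 * 1 / 1
≈ 0.006738

0.006738


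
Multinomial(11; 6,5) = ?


11! = 39916800
Denominator: 6!=720 * 5!=120
Coefficient = 39916800 / 86400 = 462

462


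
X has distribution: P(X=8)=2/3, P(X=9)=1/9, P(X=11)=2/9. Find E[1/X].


E[1/X] = sum(g(x)*P(x))
= 1/8*2/3 + 1/9*1/9 + 1/11*2/9
= 413/3564

413/3564


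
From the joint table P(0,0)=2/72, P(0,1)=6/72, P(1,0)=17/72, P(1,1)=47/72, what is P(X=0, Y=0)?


Read from table: P(X=0, Y=0) = 2/72 = 1/36

1/36


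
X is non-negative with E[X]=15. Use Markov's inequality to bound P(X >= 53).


Markov: P(X >= a) <= E[X]/a
P(X >= 53) <= 15/53

15/53


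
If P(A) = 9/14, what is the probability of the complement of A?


P(A') = 1 - P(A) = 1 - 9/14 = 5/14

5/14


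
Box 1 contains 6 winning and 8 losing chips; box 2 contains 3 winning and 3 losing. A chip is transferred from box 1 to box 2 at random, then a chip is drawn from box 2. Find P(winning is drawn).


P(transfer winning) = 6/14 = 3/7; P(transfer losing) = 4/7
If winning transferred: Urn II has 4 winning of 7, so P(winning|winning moved) = 4/7
If losing transferred: Urn II has 3 winning of 7, so P(winning|losing moved) = 3/7
By total probability: P(winning) = 3/7*4/7 + 4/7*3/7 = 24/49

24/49


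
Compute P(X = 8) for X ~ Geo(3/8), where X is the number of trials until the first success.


P(X=8) = (1-p)^7 * p = (5/8)^7 * 3/8
= 78125/2097152 * 3/8 = 234375/16777216

234375/16777216


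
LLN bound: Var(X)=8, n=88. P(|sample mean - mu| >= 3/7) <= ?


Var(Xbar) = Var(X)/n = 8/88
Chebyshev: P(|Xbar-mu| >= 3/7) <= Var(Xbar)/(3/7)^2 = (1/11)/(9/49) = 49/99

49/99


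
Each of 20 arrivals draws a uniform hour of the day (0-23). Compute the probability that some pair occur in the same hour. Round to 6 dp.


P(all different) = prod((24-i)/24 for i=0..19) = 0.000006
P(at least one match) = 1 - 0.000006 = 0.999994

0.999994


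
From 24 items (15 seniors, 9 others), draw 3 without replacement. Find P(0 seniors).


P(X=0) = C(15,0)*C(9,3) / C(24,3)
= 1*84 / 2024
= 84/2024 = 21/506

21/506


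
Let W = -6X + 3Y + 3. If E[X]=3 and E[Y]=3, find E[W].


E[-6X + 3Y + 3] = -6*E[X] + 3*E[Y] + 3
= (-6)*(3) + (3)*(3) + (3)
= -18 + 9 + 3 = -6

-6


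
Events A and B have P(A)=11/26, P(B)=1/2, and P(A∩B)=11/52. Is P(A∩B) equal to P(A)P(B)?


P(A)*P(B) = 11/26*1/2 = 11/52
P(A∩B) = 11/52, which equals P(A)P(B), so independent

Yes, A and B are independent


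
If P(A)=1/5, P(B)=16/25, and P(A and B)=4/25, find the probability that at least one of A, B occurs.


P(A∪B) = P(A) + P(B) - P(A∩B)
= 1/5 + 16/25 - 4/25 = 17/25

17/25


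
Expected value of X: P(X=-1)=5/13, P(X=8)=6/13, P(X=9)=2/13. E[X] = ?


E[X] = sum(x * P(x))
= -1*5/13 + 8*6/13 + 9*2/13
= 61/13

61/13


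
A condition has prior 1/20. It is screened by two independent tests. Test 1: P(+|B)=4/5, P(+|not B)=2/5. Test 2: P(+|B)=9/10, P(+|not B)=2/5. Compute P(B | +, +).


After test 1: P(+) = 4/5*1/20 + 2/5*19/20 = 21/50
P(B|+) = (1/25)/(21/50) = 2/21
After test 2 (use post1 as new prior): P(+) = 9/10*2/21 + 2/5*19/21 = 47/105
P(B|+,+) = (3/35)/(47/105) = 9/47

9/47


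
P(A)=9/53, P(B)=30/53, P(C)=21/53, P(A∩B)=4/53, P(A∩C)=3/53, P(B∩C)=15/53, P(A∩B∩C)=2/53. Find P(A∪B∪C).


P(A∪B∪C) = P(A)+P(B)+P(C) - P(AB)-P(AC)-P(BC) + P(ABC)
= 9/53+30/53+21/53 - 4/53-3/53-15/53 + 2/53
= 40/53

40/53


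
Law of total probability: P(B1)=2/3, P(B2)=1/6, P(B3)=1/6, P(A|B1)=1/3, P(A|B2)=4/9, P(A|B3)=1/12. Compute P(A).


P(A) = P(A|B1)P(B1) + P(A|B2)P(B2) + P(A|B3)P(B3)
= 1/3*2/3 + 4/9*1/6 + 1/12*1/6
= 2/9 + 2/27 + 1/72 = 67/216

67/216


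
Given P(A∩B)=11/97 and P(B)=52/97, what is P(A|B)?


P(A|B) = P(A∩B)/P(B) = (11/97)/(52/97) = 11/52

11/52


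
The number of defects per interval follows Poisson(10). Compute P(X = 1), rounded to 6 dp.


P(X=1) = e^(-10) * 10^1 / 1!
≈ 0.00004539992976 * 10 / 1
≈ 0.000454

0.000454


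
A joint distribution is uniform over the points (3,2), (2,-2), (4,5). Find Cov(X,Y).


E[X]=3, E[Y]=5/3, E[XY]=22/3
Cov(X,Y) = E[XY] - E[X]E[Y] = 22/3 - 3*5/3 = 7/3

7/3


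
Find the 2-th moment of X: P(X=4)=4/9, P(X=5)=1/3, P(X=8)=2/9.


E[X^2] = sum(x^2 * P(x))
= 16*4/9 + 25*1/3 + 64*2/9
= 89/3

89/3


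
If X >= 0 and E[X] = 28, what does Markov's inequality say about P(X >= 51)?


Markov: P(X >= a) <= E[X]/a
P(X >= 51) <= 28/51

28/51


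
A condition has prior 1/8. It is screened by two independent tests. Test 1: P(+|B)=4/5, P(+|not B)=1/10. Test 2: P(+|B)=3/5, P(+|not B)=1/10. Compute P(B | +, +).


After test 1: P(+) = 4/5*1/8 + 1/10*7/8 = 3/16
P(B|+) = (1/10)/(3/16) = 8/15
After test 2 (use post1 as new prior): P(+) = 3/5*8/15 + 1/10*7/15 = 11/30
P(B|+,+) = (8/25)/(11/30) = 48/55

48/55


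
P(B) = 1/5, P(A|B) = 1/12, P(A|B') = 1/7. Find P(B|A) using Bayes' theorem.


P(A) = P(A|B)P(B) + P(A|B')P(B') = 1/12*1/5 + 1/7*4/5 = 11/84
P(B|A) = P(A|B)P(B)/P(A) = (1/60)/(11/84) = 7/55

7/55


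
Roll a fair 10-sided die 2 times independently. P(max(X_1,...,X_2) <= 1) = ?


P(max <= 1) = P(all X_i <= 1) = (P(X_1 <= 1))^2
= (1/10)^2 = 1/100

1/100


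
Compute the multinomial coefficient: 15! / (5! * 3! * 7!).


15! = 1307674368000
Denominator: 5!=120 * 3!=6 * 7!=5040
Coefficient = 1307674368000 / 3628800 = 360360

360360


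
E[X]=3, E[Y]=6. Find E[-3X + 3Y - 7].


E[-3X + 3Y - 7] = -3*E[X] + 3*E[Y] - 7
= (-3)*(3) + (3)*(6) + (-7)
= -9 + 18 - 7 = 2

2


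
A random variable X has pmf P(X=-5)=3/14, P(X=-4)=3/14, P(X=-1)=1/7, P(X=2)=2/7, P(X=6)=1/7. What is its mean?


E[X] = sum(x * P(x))
= -5*3/14 - 4*3/14 - 1*1/7 + 2*2/7 + 6*1/7
= -9/14

-9/14


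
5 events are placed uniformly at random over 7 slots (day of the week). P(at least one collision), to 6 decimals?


P(all different) = prod((7-i)/7 for i=0..4) = 0.149938
P(at least one match) = 1 - 0.149938 = 0.850062

0.850062


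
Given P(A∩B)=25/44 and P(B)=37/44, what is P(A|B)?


P(A|B) = P(A∩B)/P(B) = (25/44)/(37/44) = 25/37

25/37


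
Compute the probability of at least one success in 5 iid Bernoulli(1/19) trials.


P(at least one) = 1 - P(none)
P(none) = (1 - 1/19)^5 = (18/19)^5 = 1889568/2476099
P(at least one) = 1 - 1889568/2476099 = 586531/2476099

586531/2476099


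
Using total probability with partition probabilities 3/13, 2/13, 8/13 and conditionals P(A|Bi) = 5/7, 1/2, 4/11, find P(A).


P(A) = P(A|B1)P(B1) + P(A|B2)P(B2) + P(A|B3)P(B3)
= 5/7*3/13 + 1/2*2/13 + 4/11*8/13
= 15/91 + 1/13 + 32/143 = 466/1001

466/1001


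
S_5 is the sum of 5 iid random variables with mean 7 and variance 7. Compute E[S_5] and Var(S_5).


E[S_n] = n*mu = 5*7 = 35
Var(S_n) = n*sigma^2 = 5*7 = 35

E[S_5]=35, Var(S_5)=35


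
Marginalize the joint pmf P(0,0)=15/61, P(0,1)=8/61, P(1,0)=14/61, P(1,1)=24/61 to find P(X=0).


P(X=0) = P(0,0)+P(0,1) = 15/61 + 8/61 = 23/61

23/61


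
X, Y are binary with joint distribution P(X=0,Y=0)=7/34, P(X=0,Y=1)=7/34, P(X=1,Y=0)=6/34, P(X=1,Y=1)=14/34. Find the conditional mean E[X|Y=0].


P(Y=0) = 13/34
E[X|Y=0] = (0*7 + 1*6)/13 = 6/13

6/13


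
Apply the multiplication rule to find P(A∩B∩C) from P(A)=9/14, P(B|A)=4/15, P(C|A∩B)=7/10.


P(A∩B∩C) = P(A) * P(B|A) * P(C|A∩B)
= 9/14 * 4/15 * 7/10
= 6/35 * 7/10 = 3/25

3/25


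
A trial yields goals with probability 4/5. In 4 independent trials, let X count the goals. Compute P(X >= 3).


P(X>=3) = P(X=3) + P(X=4)
= 256/625 + 256/625
= 512/625

512/625


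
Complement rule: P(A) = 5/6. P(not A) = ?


P(A') = 1 - P(A) = 1 - 5/6 = 1/6

1/6


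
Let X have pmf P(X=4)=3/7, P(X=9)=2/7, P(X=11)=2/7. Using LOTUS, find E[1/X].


E[1/X] = sum(g(x)*P(x))
= 1/4*3/7 + 1/9*2/7 + 1/11*2/7
= 457/2772

457/2772


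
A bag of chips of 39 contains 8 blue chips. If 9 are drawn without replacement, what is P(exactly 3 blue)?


P(X=3) = C(8,3)*C(31,6) / C(39,9)
= 56*736281 / 211915132
= 41231736/211915132 = 25578/131461

25578/131461


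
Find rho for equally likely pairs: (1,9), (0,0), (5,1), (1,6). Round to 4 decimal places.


Cov(X,Y) = -2.0000, Var(X) = 3.6875, Var(Y) = 13.5000
rho = Cov/(sqrt(VarX)*sqrt(VarY)) = -0.2835

-0.2835


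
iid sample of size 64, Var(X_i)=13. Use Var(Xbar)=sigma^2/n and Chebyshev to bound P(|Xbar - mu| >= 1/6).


Var(Xbar) = Var(X)/n = 13/64
Chebyshev: P(|Xbar-mu| >= 1/6) <= Var(Xbar)/(1/6)^2 = (13/64)/(1/36) = 117/16
Bound exceeds 1, so trivial bound: 1

1


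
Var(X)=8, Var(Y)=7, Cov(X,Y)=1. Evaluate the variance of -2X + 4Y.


Var(-2X + 4Y) = (-2)^2*Var(X) + 4^2*Var(Y) + 2*(-2)*4*Cov(X,Y)
= 4*8 + 16*7 - 16*1
= 32 + 112 - 16 = 128

128


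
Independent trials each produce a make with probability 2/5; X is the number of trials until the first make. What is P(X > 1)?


P(X > 1) = P(first 1 trials all fail) = (1-p)^1 = (3/5)^1 = 3/5

3/5


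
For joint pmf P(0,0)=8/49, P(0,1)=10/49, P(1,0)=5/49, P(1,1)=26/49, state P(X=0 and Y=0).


Read from table: P(X=0, Y=0) = 8/49

8/49


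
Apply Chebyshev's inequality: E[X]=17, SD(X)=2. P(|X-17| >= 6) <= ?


k = 6/2 = 3
Chebyshev: P(|X-mu| >= k*sigma) <= 1/k^2 = 1/3^2 = 1/9

1/9


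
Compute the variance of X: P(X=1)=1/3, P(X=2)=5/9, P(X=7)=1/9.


E[X] = 20/9, E[X^2] = 8
Var(X) = E[X^2] - (E[X])^2 = 8 - (20/9)^2 = 248/81

248/81


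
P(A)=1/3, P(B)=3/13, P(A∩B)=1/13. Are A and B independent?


P(A)*P(B) = 1/3*3/13 = 1/13
P(A∩B) = 1/13, which equals P(A)P(B), so independent

Yes, A and B are independent
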